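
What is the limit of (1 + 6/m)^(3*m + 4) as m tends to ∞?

The base → 1 and the exponent → ∞: a 1^∞ form.
Take logarithms: (3m + 4)·ln(1 + 6/m). Since ln(1+u) ~ u for small u, this behaves like (3m)·(6/m) → 18.
So the limit is e^(18).

e^(18)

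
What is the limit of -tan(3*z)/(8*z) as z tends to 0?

Substitution gives 0/0.
Since tan(u)/u → 1 as u → 0, tan(3z)/(3z) → 1 and the limit is 3/(-8) = -3/8.

-3/8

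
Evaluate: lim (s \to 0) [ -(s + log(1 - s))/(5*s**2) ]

1/10

Direct substitution gives 0/0.
Apply L'Hôpital: lim (1 - 1/(1 - s))/(-10*s), still 0/0.
After 2 applications of L'Hôpital's rule the quotient is (-1/(1 - s)^2)/(-10); substituting s = 0 gives 1/10.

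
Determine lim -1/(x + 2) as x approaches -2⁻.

∞

As x → -2⁻, (x + 2) → 0⁻, so (x + 2)^1 → 0⁻ and -1/(x + 2)^1 → ∞.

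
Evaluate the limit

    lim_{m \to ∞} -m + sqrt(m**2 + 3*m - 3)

3/2

This has the form ∞ − ∞. Multiply and divide by the conjugate √(m^2 + 3*m - 3) + m.
That gives (3m - 3) / (√(m^2 + 3*m - 3) + m).
Divide numerator and denominator by m: the limit is 3/(2·1) = 3/2.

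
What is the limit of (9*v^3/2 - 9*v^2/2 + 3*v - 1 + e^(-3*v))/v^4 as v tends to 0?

27/8

Direct substitution gives 0/0.
Apply L'Hôpital: lim (27*v^2/2 - 9*v + 3 - 3*e^(-3*v))/(4*v^3), still 0/0.
Apply L'Hôpital: lim (27*v - 9 + 9*e^(-3*v))/(12*v^2), still 0/0.
Apply L'Hôpital: lim (27 - 27*e^(-3*v))/(24*v), still 0/0.
After 4 applications of L'Hôpital's rule the quotient is (81*e^(-3*v))/(24); substituting v = 0 gives 27/8.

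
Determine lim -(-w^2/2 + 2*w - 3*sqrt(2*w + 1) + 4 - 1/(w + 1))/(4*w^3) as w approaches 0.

1/8

Substitution gives 0/0 (the numerator vanishes to order 3).
Expand each term to order w^3: the coefficient of w^3 in -3·√(1 + 2w) is -3/2 and in −1/(1 + w) is 1.
Lower-order terms cancel with the polynomial part, so the numerator is (-1/2)·w^3 + o(w^3), and the limit is (-1/2)/(-4) = 1/8.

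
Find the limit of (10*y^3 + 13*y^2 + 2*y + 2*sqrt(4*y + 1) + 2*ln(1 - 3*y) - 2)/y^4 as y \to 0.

Substitution gives 0/0; apply L'Hôpital's rule 4 times.
After differentiating numerator and denominator 4 times the quotient is (-480/(4*y + 1)^(7/2) - 972/(3*y - 1)^4)/(24); at y = 0 this is -121/2.

-121/2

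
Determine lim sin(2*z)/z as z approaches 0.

2

Substitution gives 0/0.
Write it as (2)·sin(2z)/(2z); since sin(u)/u → 1, the limit is 2.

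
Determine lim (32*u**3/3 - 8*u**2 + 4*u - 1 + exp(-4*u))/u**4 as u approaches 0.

Direct substitution gives 0/0.
Apply L'Hôpital: lim (32*u^2 - 16*u + 4 - 4*e^(-4*u))/(4*u^3), still 0/0.
Apply L'Hôpital: lim (64*u - 16 + 16*e^(-4*u))/(12*u^2), still 0/0.
Apply L'Hôpital: lim (64 - 64*e^(-4*u))/(24*u), still 0/0.
After 4 applications of L'Hôpital's rule the quotient is (256*e^(-4*u))/(24); substituting u = 0 gives 32/3.

32/3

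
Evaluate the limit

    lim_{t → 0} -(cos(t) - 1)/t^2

Direct substitution gives 0/0.
Apply L'Hôpital: lim (-sin(t))/(-2*t), still 0/0.
After 2 applications of L'Hôpital's rule the quotient is (-cos(t))/(-2); substituting t = 0 gives 1/2.

1/2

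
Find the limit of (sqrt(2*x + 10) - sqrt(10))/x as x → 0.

A 0/0 form; rationalise with √(10 + 2x) + √10. This collapses the numerator to 2x, leaving 2/(√(10 + 2x) + √10) → 2/(2√10) = √(10)/10.

√(10)/10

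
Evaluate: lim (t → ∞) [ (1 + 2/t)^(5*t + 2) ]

Let L be the limit and take ln: ln L = lim (5t + 2)·ln(1 + 2/t) = lim (5t + 2)·(2/t + O(1/t²)) = 10.
Hence L = e^(10).

e^(10)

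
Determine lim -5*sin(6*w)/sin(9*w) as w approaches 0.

-10/3

Substitution gives 0/0.
Divide numerator and denominator by w: sin(6w)/w → 6 and sin(9w)/w → 9, so the limit is -5·6/9 = -10/3.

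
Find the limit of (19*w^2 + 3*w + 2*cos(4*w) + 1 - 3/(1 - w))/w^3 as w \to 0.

Substitution gives 0/0 (the numerator vanishes to order 3).
Expand each term to order w^3: the coefficient of w^3 in 2·cos(4w) is 0 and in -3·1/(1 - w) is -3.
Lower-order terms cancel with the polynomial part, so the numerator is (-3)·w^3 + o(w^3), and the limit is (-3)/(1) = -3.

-3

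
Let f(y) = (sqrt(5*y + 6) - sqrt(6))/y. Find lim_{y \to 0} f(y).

5*√(6)/12

Substitution gives 0/0. Multiply numerator and denominator by the conjugate √(6 + 5y) + √6.
The numerator becomes (6 + 5y) − 6 = 5y, so the expression simplifies to 5/(√(6 + 5y) + √6).
Letting y → 0 gives 5/(2√6) = 5*√(6)/12.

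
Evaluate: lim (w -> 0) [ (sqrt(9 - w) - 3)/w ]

-1/6

Substitution gives 0/0. Multiply numerator and denominator by the conjugate √(9 - w) + √9.
The numerator becomes (9 - w) − 9 = -w, so the expression simplifies to -1/(√(9 - w) + √9).
Letting w → 0 gives -1/(2√9) = -1/6.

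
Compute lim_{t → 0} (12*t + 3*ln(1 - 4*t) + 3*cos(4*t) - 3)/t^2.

Substitution gives 0/0 (the numerator vanishes to order 2).
Expand each term to order t^2: the coefficient of t^2 in 3·ln(1 - 4t) is -24 and in 3·cos(4t) is -24.
Lower-order terms cancel with the polynomial part, so the numerator is (-48)·t^2 + o(t^2), and the limit is (-48)/(1) = -48.

-48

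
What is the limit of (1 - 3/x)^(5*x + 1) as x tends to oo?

Write it as [(1 - 3/x)^x]^(5) · (1 - 3/x)^(1). The bracketed term tends to e^(-3) and the second factor to 1, so the limit is e^(-15).

e^(-15)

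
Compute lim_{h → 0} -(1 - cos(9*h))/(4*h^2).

Substitution gives 0/0.
Use (1 − cos u)/u² → 1/2 with u = 9h: the limit is 9²/(2·(-4)) = -81/8.

-81/8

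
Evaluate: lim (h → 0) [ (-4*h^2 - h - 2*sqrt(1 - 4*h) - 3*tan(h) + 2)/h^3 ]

7

Substitution gives 0/0; apply L'Hôpital's rule 3 times.
After differentiating numerator and denominator 3 times the quotient is (12/cos(h)^2 - 18/cos(h)^4 + 48/(1 - 4*h)^(5/2))/(6); at h = 0 this is 7.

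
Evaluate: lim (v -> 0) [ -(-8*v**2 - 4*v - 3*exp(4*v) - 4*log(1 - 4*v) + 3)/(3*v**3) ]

-160/9

Substitution gives 0/0 (the numerator vanishes to order 3).
Expand each term to order v^3: the coefficient of v^3 in -3·e^(4v) is -32 and in -4·ln(1 - 4v) is 256/3.
Lower-order terms cancel with the polynomial part, so the numerator is (160/3)·v^3 + o(v^3), and the limit is (160/3)/(-3) = -160/9.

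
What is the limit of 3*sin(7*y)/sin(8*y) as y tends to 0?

21/8

Substitution gives 0/0.
Divide numerator and denominator by y: sin(7y)/y → 7 and sin(8y)/y → 8, so the limit is 3·7/8 = 21/8.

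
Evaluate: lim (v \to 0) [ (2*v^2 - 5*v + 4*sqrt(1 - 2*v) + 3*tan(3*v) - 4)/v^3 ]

25

Substitution gives 0/0; apply L'Hôpital's rule 3 times.
After differentiating numerator and denominator 3 times the quotient is (486*tan(3*v)^2/cos(3*v)^2 + 162/cos(3*v)^2 - 12/(1 - 2*v)^(5/2))/(6); at v = 0 this is 25.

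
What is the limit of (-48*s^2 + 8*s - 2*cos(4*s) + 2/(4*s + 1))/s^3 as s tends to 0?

Substitution gives 0/0; apply L'Hôpital's rule 3 times.
After differentiating numerator and denominator 3 times the quotient is (-128*sin(4*s) - 768/(4*s + 1)^4)/(6); at s = 0 this is -128.

-128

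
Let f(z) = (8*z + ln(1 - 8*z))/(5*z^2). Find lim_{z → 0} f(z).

-32/5

Direct substitution gives 0/0.
Apply L'Hôpital: lim (8 - 8/(1 - 8*z))/(10*z), still 0/0.
After 2 applications of L'Hôpital's rule the quotient is (-64/(1 - 8*z)^2)/(10); substituting z = 0 gives -32/5.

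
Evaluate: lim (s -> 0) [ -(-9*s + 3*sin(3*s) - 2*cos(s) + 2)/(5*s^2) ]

-1/5

Substitution gives 0/0 (the numerator vanishes to order 2).
Expand each term to order s^2: the coefficient of s^2 in -2·cos(s) is 1 and in 3·sin(3s) is 0.
Lower-order terms cancel with the polynomial part, so the numerator is (1)·s^2 + o(s^2), and the limit is (1)/(-5) = -1/5.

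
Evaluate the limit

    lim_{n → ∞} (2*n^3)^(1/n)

Base → ∞ and exponent → 0: an ∞^0 form.
Take logs: (1/n)·ln(2·n^3) = (ln 2 + 3·ln n)/n → 0.
So the limit is e^0 = 1.

1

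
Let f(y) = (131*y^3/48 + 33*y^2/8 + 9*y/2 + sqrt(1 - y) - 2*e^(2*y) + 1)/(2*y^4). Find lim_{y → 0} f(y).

Substitution gives 0/0; apply L'Hôpital's rule 4 times.
After differentiating numerator and denominator 4 times the quotient is (-32*e^(2*y) - 15/(16*(1 - y)^(7/2)))/(48); at y = 0 this is -527/768.

-527/768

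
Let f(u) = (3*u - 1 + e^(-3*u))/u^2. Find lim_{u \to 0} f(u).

Direct substitution gives 0/0.
Apply L'Hôpital: lim (3 - 3*e^(-3*u))/(2*u), still 0/0.
After 2 applications of L'Hôpital's rule the quotient is (9*e^(-3*u))/(2); substituting u = 0 gives 9/2.

9/2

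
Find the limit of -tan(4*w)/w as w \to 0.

Substitution gives 0/0.
Since tan(u)/u → 1 as u → 0, tan(4w)/(4w) → 1 and the limit is 4/(-1) = -4.

-4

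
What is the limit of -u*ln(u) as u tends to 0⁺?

This is a 0·(−∞) form. Rewrite as -1·ln(u) / u^(−1) and apply L'Hôpital:
the derivative quotient is -1·(1/u) / (−1·u^(−2)) = (1/1)·u^1 → 0.

0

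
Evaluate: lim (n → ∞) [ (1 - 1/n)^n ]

e^(-1)

Let L be the limit and take ln: ln L = lim (n)·ln(1 - 1/n) = lim (n)·(-1/n + O(1/n²)) = -1.
Hence L = e^(-1).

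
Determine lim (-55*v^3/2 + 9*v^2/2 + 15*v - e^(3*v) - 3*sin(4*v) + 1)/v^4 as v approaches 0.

-27/8

Substitution gives 0/0; apply L'Hôpital's rule 4 times.
After differentiating numerator and denominator 4 times the quotient is (-81*e^(3*v) - 768*sin(4*v))/(24); at v = 0 this is -27/8.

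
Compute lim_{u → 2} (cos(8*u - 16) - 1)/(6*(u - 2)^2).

Direct substitution gives 0/0.
Apply L'Hôpital: lim (-8*sin(8*u - 16))/(12*u - 24), still 0/0.
After 2 applications of L'Hôpital's rule the quotient is (-64*cos(8*u - 16))/(12); substituting u = 2 gives -16/3.

-16/3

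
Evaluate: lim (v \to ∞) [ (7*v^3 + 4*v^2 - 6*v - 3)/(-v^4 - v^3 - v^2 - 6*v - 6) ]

0

The denominator has degree 4 and the numerator degree 3. Dividing numerator and denominator by v^4 sends every term to 0 except the leading denominator term, so the limit is 0.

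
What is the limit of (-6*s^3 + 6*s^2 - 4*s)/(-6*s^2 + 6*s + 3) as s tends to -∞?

-∞

The numerator has higher degree (3 > 2); the quotient behaves like (-6/(-6))·s^1 for large |s|.
As s → −∞ this diverges to -∞.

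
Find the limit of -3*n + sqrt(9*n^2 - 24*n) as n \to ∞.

-4

An ∞ − ∞ form. Rationalising with the conjugate, the difference becomes (-24n) / (√(9*n^2 - 24*n) + 3n).
For large n the denominator behaves like 2·3n, so the quotient tends to -24/6 = -4.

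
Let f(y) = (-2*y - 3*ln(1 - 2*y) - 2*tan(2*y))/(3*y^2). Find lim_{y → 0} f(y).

Substitution gives 0/0 (the numerator vanishes to order 2).
Expand each term to order y^2: the coefficient of y^2 in -2·tan(2y) is 0 and in -3·ln(1 - 2y) is 6.
Lower-order terms cancel with the polynomial part, so the numerator is (6)·y^2 + o(y^2), and the limit is (6)/(3) = 2.

2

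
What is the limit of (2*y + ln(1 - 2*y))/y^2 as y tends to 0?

-2

Direct substitution gives 0/0.
Apply L'Hôpital: lim (2 - 2/(1 - 2*y))/(2*y), still 0/0.
After 2 applications of L'Hôpital's rule the quotient is (-4/(1 - 2*y)^2)/(2); substituting y = 0 gives -2.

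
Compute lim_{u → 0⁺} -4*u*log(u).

0

This is a 0·(−∞) form. Rewrite as -4·ln(u) / u^(−1) and apply L'Hôpital:
the derivative quotient is -4·(1/u) / (−1·u^(−2)) = (4/1)·u^1 → 0.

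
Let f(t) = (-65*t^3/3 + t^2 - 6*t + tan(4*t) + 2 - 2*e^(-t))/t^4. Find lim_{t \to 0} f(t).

-1/12

Substitution gives 0/0 (the numerator vanishes to order 4).
Expand each term to order t^4: the coefficient of t^4 in tan(4t) is 0 and in -2·e^(-t) is -1/12.
Lower-order terms cancel with the polynomial part, so the numerator is (-1/12)·t^4 + o(t^4), and the limit is (-1/12)/(1) = -1/12.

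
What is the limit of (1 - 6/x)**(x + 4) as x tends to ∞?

Let L be the limit and take ln: ln L = lim (x + 4)·ln(1 - 6/x) = lim (x + 4)·(-6/x + O(1/x²)) = -6.
Hence L = e^(-6).

e^(-6)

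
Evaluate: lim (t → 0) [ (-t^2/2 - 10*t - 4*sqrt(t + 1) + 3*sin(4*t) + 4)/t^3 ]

Substitution gives 0/0 (the numerator vanishes to order 3).
Expand each term to order t^3: the coefficient of t^3 in -4·√(1 + t) is -1/4 and in 3·sin(4t) is -32.
Lower-order terms cancel with the polynomial part, so the numerator is (-129/4)·t^3 + o(t^3), and the limit is (-129/4)/(1) = -129/4.

-129/4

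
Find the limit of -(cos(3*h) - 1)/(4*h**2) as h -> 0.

Direct substitution gives 0/0.
Apply L'Hôpital: lim (-3*sin(3*h))/(-8*h), still 0/0.
After 2 applications of L'Hôpital's rule the quotient is (-9*cos(3*h))/(-8); substituting h = 0 gives 9/8.

9/8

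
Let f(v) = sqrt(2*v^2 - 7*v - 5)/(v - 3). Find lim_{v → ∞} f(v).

For large |v|, √(2*v^2 - 7*v - 5) ≈ √2·|v| and the denominator ≈ v.
Since v → +∞, |v| = v, giving √2/(1) = √(2).

√(2)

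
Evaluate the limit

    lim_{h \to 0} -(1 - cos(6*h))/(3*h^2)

-6

Substitution gives 0/0.
Use (1 − cos u)/u² → 1/2 with u = 6h: the limit is 6²/(2·(-3)) = -6.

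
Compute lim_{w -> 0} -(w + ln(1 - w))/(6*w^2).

Direct substitution gives 0/0.
Apply L'Hôpital: lim (1 - 1/(1 - w))/(-12*w), still 0/0.
After 2 applications of L'Hôpital's rule the quotient is (-1/(1 - w)^2)/(-12); substituting w = 0 gives 1/12.

1/12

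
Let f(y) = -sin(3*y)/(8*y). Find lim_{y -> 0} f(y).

-3/8

Substitution gives 0/0.
Write it as (3/(-8))·sin(3y)/(3y); since sin(u)/u → 1, the limit is -3/8.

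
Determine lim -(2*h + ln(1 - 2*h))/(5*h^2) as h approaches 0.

Direct substitution gives 0/0.
Apply L'Hôpital: lim (2 - 2/(1 - 2*h))/(-10*h), still 0/0.
After 2 applications of L'Hôpital's rule the quotient is (-4/(1 - 2*h)^2)/(-10); substituting h = 0 gives 2/5.

2/5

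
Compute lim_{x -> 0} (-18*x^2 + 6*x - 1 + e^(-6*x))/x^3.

Direct substitution gives 0/0.
Apply L'Hôpital: lim (-36*x + 6 - 6*e^(-6*x))/(3*x^2), still 0/0.
Apply L'Hôpital: lim (-36 + 36*e^(-6*x))/(6*x), still 0/0.
After 3 applications of L'Hôpital's rule the quotient is (-216*e^(-6*x))/(6); substituting x = 0 gives -36.

-36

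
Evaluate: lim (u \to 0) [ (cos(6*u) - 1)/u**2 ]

Direct substitution gives 0/0.
Apply L'Hôpital: lim (-6*sin(6*u))/(2*u), still 0/0.
After 2 applications of L'Hôpital's rule the quotient is (-36*cos(6*u))/(2); substituting u = 0 gives -18.

-18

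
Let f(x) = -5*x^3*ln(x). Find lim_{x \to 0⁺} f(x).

0

This is a 0·(−∞) form. Rewrite as -5·ln(x) / x^(−3) and apply L'Hôpital:
the derivative quotient is -5·(1/x) / (−3·x^(−4)) = (5/3)·x^3 → 0.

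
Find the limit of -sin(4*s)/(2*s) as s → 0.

Substitution gives 0/0.
Write it as (4/(-2))·sin(4s)/(4s); since sin(u)/u → 1, the limit is -2.

-2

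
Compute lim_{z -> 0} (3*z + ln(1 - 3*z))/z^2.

-9/2

Direct substitution gives 0/0.
Apply L'Hôpital: lim (3 - 3/(1 - 3*z))/(2*z), still 0/0.
After 2 applications of L'Hôpital's rule the quotient is (-9/(1 - 3*z)^2)/(2); substituting z = 0 gives -9/2.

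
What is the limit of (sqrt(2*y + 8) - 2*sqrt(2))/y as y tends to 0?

√(2)/4

Substitution gives 0/0. Multiply numerator and denominator by the conjugate √(8 + 2y) + √8.
The numerator becomes (8 + 2y) − 8 = 2y, so the expression simplifies to 2/(√(8 + 2y) + √8).
Letting y → 0 gives 2/(2√8) = √(2)/4.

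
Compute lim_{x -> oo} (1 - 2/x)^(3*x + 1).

e^(-6)

Write it as [(1 - 2/x)^x]^(3) · (1 - 2/x)^(1). The bracketed term tends to e^(-2) and the second factor to 1, so the limit is e^(-6).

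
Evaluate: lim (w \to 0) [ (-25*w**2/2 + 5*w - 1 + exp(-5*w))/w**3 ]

Direct substitution gives 0/0.
Apply L'Hôpital: lim (-25*w + 5 - 5*e^(-5*w))/(3*w^2), still 0/0.
Apply L'Hôpital: lim (-25 + 25*e^(-5*w))/(6*w), still 0/0.
After 3 applications of L'Hôpital's rule the quotient is (-125*e^(-5*w))/(6); substituting w = 0 gives -125/6.

-125/6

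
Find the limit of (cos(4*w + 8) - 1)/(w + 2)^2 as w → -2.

Direct substitution gives 0/0.
Apply L'Hôpital: lim (-4*sin(4*w + 8))/(2*w + 4), still 0/0.
After 2 applications of L'Hôpital's rule the quotient is (-16*cos(4*w + 8))/(2); substituting w = -2 gives -8.

-8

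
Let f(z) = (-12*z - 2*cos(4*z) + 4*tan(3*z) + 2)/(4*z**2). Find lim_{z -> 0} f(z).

Substitution gives 0/0; apply L'Hôpital's rule 2 times.
After differentiating numerator and denominator 2 times the quotient is (32*cos(4*z) + 72*tan(3*z)^3 + 72*tan(3*z))/(8); at z = 0 this is 4.

4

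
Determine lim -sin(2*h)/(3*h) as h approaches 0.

-2/3

Substitution gives 0/0.
Write it as (2/(-3))·sin(2h)/(2h); since sin(u)/u → 1, the limit is -2/3.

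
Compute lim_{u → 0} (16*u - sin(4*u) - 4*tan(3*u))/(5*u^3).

Substitution gives 0/0; apply L'Hôpital's rule 3 times.
After differentiating numerator and denominator 3 times the quotient is (64*cos(4*u) - 648*tan(3*u)^4 - 864*tan(3*u)^2 - 216)/(30); at u = 0 this is -76/15.

-76/15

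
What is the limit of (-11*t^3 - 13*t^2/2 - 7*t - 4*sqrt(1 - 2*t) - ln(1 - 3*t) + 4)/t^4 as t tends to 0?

91/4

Substitution gives 0/0 (the numerator vanishes to order 4).
Expand each term to order t^4: the coefficient of t^4 in -4·√(1 - 2t) is 5/2 and in −ln(1 - 3t) is 81/4.
Lower-order terms cancel with the polynomial part, so the numerator is (91/4)·t^4 + o(t^4), and the limit is (91/4)/(1) = 91/4.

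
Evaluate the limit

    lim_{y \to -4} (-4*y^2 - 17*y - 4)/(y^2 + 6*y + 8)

-15/2

Direct substitution gives 0/0, so factor. Both numerator and denominator have (y + 4) as a factor.
After cancelling, the expression reduces to (-4*y - 1)/(y + 2).
Substituting y = -4 gives -15/2.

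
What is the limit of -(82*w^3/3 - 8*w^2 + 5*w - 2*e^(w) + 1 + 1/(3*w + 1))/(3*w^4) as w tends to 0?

-971/36

Substitution gives 0/0; apply L'Hôpital's rule 4 times.
After differentiating numerator and denominator 4 times the quotient is (-2*e^(w) + 1944/(3*w + 1)^5)/(-72); at w = 0 this is -971/36.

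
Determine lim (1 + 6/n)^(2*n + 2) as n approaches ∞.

e^(12)

Write it as [(1 + 6/n)^n]^(2) · (1 + 6/n)^(2). The bracketed term tends to e^(6) and the second factor to 1, so the limit is e^(12).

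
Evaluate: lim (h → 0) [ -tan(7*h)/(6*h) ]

-7/6

Substitution gives 0/0.
Since tan(u)/u → 1 as u → 0, tan(7h)/(7h) → 1 and the limit is 7/(-6) = -7/6.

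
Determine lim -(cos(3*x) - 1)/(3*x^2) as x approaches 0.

3/2

Direct substitution gives 0/0.
Apply L'Hôpital: lim (-3*sin(3*x))/(-6*x), still 0/0.
After 2 applications of L'Hôpital's rule the quotient is (-9*cos(3*x))/(-6); substituting x = 0 gives 3/2.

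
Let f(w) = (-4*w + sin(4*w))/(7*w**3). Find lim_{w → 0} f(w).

-32/21

Direct substitution gives 0/0.
Apply L'Hôpital: lim (4*cos(4*w) - 4)/(21*w^2), still 0/0.
Apply L'Hôpital: lim (-16*sin(4*w))/(42*w), still 0/0.
After 3 applications of L'Hôpital's rule the quotient is (-64*cos(4*w))/(42); substituting w = 0 gives -32/21.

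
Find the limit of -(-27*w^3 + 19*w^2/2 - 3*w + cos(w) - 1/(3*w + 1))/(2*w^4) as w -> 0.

Substitution gives 0/0 (the numerator vanishes to order 4).
Expand each term to order w^4: the coefficient of w^4 in −1/(1 + 3w) is -81 and in cos(w) is 1/24.
Lower-order terms cancel with the polynomial part, so the numerator is (-1943/24)·w^4 + o(w^4), and the limit is (-1943/24)/(-2) = 1943/48.

1943/48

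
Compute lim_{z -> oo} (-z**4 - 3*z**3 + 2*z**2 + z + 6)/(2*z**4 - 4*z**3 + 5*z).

Numerator and denominator both have degree 4.
Dividing every term by z^4, all lower-order terms vanish and the limit is the ratio of leading coefficients, -1/(2) = -1/2.

-1/2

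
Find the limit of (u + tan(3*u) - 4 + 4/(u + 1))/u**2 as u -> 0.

4

Substitution gives 0/0 (the numerator vanishes to order 2).
Expand each term to order u^2: the coefficient of u^2 in tan(3u) is 0 and in 4·1/(1 + u) is 4.
Lower-order terms cancel with the polynomial part, so the numerator is (4)·u^2 + o(u^2), and the limit is (4)/(1) = 4.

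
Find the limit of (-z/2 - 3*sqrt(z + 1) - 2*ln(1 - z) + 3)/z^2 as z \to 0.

11/8

Substitution gives 0/0 (the numerator vanishes to order 2).
Expand each term to order z^2: the coefficient of z^2 in -3·√(1 + z) is 3/8 and in -2·ln(1 - z) is 1.
Lower-order terms cancel with the polynomial part, so the numerator is (11/8)·z^2 + o(z^2), and the limit is (11/8)/(1) = 11/8.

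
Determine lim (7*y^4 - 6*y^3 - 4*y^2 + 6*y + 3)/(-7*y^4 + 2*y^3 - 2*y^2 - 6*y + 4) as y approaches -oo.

-1

Numerator and denominator both have degree 4.
Dividing every term by y^4, all lower-order terms vanish and the limit is the ratio of leading coefficients, 7/(-7) = -1.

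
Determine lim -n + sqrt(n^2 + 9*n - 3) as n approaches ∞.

9/2

This has the form ∞ − ∞. Multiply and divide by the conjugate √(n^2 + 9*n - 3) + n.
That gives (9n - 3) / (√(n^2 + 9*n - 3) + n).
Divide numerator and denominator by n: the limit is 9/(2·1) = 9/2.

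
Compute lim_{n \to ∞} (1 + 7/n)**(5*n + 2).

Write it as [(1 + 7/n)^n]^(5) · (1 + 7/n)^(2). The bracketed term tends to e^(7) and the second factor to 1, so the limit is e^(35).

e^(35)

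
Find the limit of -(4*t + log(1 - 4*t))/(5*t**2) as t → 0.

Direct substitution gives 0/0.
Apply L'Hôpital: lim (4 - 4/(1 - 4*t))/(-10*t), still 0/0.
After 2 applications of L'Hôpital's rule the quotient is (-16/(1 - 4*t)^2)/(-10); substituting t = 0 gives 8/5.

8/5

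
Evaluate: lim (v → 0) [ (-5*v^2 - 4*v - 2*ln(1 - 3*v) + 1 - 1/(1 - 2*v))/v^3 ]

10

Substitution gives 0/0; apply L'Hôpital's rule 3 times.
After differentiating numerator and denominator 3 times the quotient is (-108/(3*v - 1)^3 - 48/(2*v - 1)^4)/(6); at v = 0 this is 10.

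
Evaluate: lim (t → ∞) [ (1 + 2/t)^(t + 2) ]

Write it as [(1 + 2/t)^t]^(1) · (1 + 2/t)^(2). The bracketed term tends to e^(2) and the second factor to 1, so the limit is e^(2).

e^(2)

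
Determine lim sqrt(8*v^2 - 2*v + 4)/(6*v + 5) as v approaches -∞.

For large |v|, √(8*v^2 - 2*v + 4) ≈ √8·|v| and the denominator ≈ 6v.
Since v → −∞, |v| = −v, giving −√8/(6) = -√(2)/3.

-√(2)/3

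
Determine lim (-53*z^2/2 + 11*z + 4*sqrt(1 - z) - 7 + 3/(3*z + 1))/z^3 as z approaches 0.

Substitution gives 0/0 (the numerator vanishes to order 3).
Expand each term to order z^3: the coefficient of z^3 in 4·√(1 - z) is -1/4 and in 3·1/(1 + 3z) is -81.
Lower-order terms cancel with the polynomial part, so the numerator is (-325/4)·z^3 + o(z^3), and the limit is (-325/4)/(1) = -325/4.

-325/4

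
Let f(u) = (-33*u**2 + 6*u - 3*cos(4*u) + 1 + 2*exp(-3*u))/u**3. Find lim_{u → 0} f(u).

-9

Substitution gives 0/0; apply L'Hôpital's rule 3 times.
After differentiating numerator and denominator 3 times the quotient is (-192*sin(4*u) - 54*e^(-3*u))/(6); at u = 0 this is -9.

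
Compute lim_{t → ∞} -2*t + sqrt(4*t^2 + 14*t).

7/2

An ∞ − ∞ form. Rationalising with the conjugate, the difference becomes (14t) / (√(4*t^2 + 14*t) + 2t).
For large t the denominator behaves like 2·2t, so the quotient tends to 14/4 = 7/2.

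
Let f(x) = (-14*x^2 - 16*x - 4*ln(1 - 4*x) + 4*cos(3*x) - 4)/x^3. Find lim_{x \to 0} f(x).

256/3

Substitution gives 0/0 (the numerator vanishes to order 3).
Expand each term to order x^3: the coefficient of x^3 in 4·cos(3x) is 0 and in -4·ln(1 - 4x) is 256/3.
Lower-order terms cancel with the polynomial part, so the numerator is (256/3)·x^3 + o(x^3), and the limit is (256/3)/(1) = 256/3.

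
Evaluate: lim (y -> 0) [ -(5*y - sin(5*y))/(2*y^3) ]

Direct substitution gives 0/0.
Apply L'Hôpital: lim (5 - 5*cos(5*y))/(-6*y^2), still 0/0.
Apply L'Hôpital: lim (25*sin(5*y))/(-12*y), still 0/0.
After 3 applications of L'Hôpital's rule the quotient is (125*cos(5*y))/(-12); substituting y = 0 gives -125/12.

-125/12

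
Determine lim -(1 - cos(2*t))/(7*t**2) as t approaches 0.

-2/7

Substitution gives 0/0.
Use (1 − cos u)/u² → 1/2 with u = 2t: the limit is 2²/(2·(-7)) = -2/7.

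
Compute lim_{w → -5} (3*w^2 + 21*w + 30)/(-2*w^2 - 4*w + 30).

Direct substitution gives 0/0, so factor. Both numerator and denominator have (w + 5) as a factor.
After cancelling, the expression reduces to (3*w + 6)/(6 - 2*w).
Substituting w = -5 gives -9/16.

-9/16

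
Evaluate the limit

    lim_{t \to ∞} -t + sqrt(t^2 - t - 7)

-1/2

This has the form ∞ − ∞. Multiply and divide by the conjugate √(t^2 - t - 7) + t.
That gives (-t - 7) / (√(t^2 - t - 7) + t).
Divide numerator and denominator by t: the limit is -1/(2·1) = -1/2.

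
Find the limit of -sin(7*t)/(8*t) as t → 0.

-7/8

Substitution gives 0/0.
Write it as (7/(-8))·sin(7t)/(7t); since sin(u)/u → 1, the limit is -7/8.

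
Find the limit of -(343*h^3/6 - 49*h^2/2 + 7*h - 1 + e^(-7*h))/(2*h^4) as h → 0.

Direct substitution gives 0/0.
Apply L'Hôpital: lim (343*h^2/2 - 49*h + 7 - 7*e^(-7*h))/(-8*h^3), still 0/0.
Apply L'Hôpital: lim (343*h - 49 + 49*e^(-7*h))/(-24*h^2), still 0/0.
Apply L'Hôpital: lim (343 - 343*e^(-7*h))/(-48*h), still 0/0.
After 4 applications of L'Hôpital's rule the quotient is (2401*e^(-7*h))/(-48); substituting h = 0 gives -2401/48.

-2401/48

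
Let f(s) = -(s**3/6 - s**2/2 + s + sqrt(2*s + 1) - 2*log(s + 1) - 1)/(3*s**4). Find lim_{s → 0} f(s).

1/24

Substitution gives 0/0 (the numerator vanishes to order 4).
Expand each term to order s^4: the coefficient of s^4 in √(1 + 2s) is -5/8 and in -2·ln(1 + s) is 1/2.
Lower-order terms cancel with the polynomial part, so the numerator is (-1/8)·s^4 + o(s^4), and the limit is (-1/8)/(-3) = 1/24.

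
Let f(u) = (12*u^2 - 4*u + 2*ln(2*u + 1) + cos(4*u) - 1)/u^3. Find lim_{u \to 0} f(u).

Substitution gives 0/0; apply L'Hôpital's rule 3 times.
After differentiating numerator and denominator 3 times the quotient is (64*sin(4*u) + 32/(2*u + 1)^3)/(6); at u = 0 this is 16/3.

16/3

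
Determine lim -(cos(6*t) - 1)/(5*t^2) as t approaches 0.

18/5

Direct substitution gives 0/0.
Apply L'Hôpital: lim (-6*sin(6*t))/(-10*t), still 0/0.
After 2 applications of L'Hôpital's rule the quotient is (-36*cos(6*t))/(-10); substituting t = 0 gives 18/5.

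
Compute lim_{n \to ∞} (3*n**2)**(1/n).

Base → ∞ and exponent → 0: an ∞^0 form.
Take logs: (1/n)·ln(3·n^2) = (ln 3 + 2·ln n)/n → 0.
So the limit is e^0 = 1.

1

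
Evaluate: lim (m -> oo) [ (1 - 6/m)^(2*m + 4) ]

e^(-12)

Write it as [(1 - 6/m)^m]^(2) · (1 - 6/m)^(4). The bracketed term tends to e^(-6) and the second factor to 1, so the limit is e^(-12).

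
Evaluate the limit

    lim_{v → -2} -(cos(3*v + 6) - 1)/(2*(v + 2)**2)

9/4

Direct substitution gives 0/0.
Apply L'Hôpital: lim (-3*sin(3*v + 6))/(-4*v - 8), still 0/0.
After 2 applications of L'Hôpital's rule the quotient is (-9*cos(3*v + 6))/(-4); substituting v = -2 gives 9/4.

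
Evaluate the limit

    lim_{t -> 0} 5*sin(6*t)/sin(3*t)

10

Substitution gives 0/0.
Divide numerator and denominator by t: sin(6t)/t → 6 and sin(3t)/t → 3, so the limit is 5·6/3 = 10.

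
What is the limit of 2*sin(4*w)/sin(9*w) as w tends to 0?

Substitution gives 0/0.
Divide numerator and denominator by w: sin(4w)/w → 4 and sin(9w)/w → 9, so the limit is 2·4/9 = 8/9.

8/9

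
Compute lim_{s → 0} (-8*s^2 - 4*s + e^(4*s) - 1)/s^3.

Direct substitution gives 0/0.
Apply L'Hôpital: lim (-16*s + 4*e^(4*s) - 4)/(3*s^2), still 0/0.
Apply L'Hôpital: lim (16*e^(4*s) - 16)/(6*s), still 0/0.
After 3 applications of L'Hôpital's rule the quotient is (64*e^(4*s))/(6); substituting s = 0 gives 32/3.

32/3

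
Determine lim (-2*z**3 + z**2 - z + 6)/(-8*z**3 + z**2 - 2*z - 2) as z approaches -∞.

1/4

Numerator and denominator both have degree 3.
Dividing every term by z^3, all lower-order terms vanish and the limit is the ratio of leading coefficients, -2/(-8) = 1/4.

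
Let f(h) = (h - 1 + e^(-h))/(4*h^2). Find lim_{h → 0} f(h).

Direct substitution gives 0/0.
Apply L'Hôpital: lim (1 - e^(-h))/(8*h), still 0/0.
After 2 applications of L'Hôpital's rule the quotient is (e^(-h))/(8); substituting h = 0 gives 1/8.

1/8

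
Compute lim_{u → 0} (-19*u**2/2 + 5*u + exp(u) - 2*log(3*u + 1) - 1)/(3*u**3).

-107/18

Substitution gives 0/0; apply L'Hôpital's rule 3 times.
After differentiating numerator and denominator 3 times the quotient is (e^(u) - 108/(3*u + 1)^3)/(18); at u = 0 this is -107/18.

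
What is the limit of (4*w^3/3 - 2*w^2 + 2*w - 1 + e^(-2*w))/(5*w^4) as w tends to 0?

2/15

Direct substitution gives 0/0.
Apply L'Hôpital: lim (4*w^2 - 4*w + 2 - 2*e^(-2*w))/(20*w^3), still 0/0.
Apply L'Hôpital: lim (8*w - 4 + 4*e^(-2*w))/(60*w^2), still 0/0.
Apply L'Hôpital: lim (8 - 8*e^(-2*w))/(120*w), still 0/0.
After 4 applications of L'Hôpital's rule the quotient is (16*e^(-2*w))/(120); substituting w = 0 gives 2/15.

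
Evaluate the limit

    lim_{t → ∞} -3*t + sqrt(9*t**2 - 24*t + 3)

-4

An ∞ − ∞ form. Rationalising with the conjugate, the difference becomes (-24t + 3) / (√(9*t^2 - 24*t + 3) + 3t).
For large t the denominator behaves like 2·3t, so the quotient tends to -24/6 = -4.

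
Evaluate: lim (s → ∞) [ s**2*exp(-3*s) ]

0

Write as s^2/e^{3s}, an ∞/∞ form.
Exponential growth dominates any polynomial, so repeated L'Hôpital (or the standard result) gives 0.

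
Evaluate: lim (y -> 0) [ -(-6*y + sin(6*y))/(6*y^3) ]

6

Direct substitution gives 0/0.
Apply L'Hôpital: lim (6*cos(6*y) - 6)/(-18*y^2), still 0/0.
Apply L'Hôpital: lim (-36*sin(6*y))/(-36*y), still 0/0.
After 3 applications of L'Hôpital's rule the quotient is (-216*cos(6*y))/(-36); substituting y = 0 gives 6.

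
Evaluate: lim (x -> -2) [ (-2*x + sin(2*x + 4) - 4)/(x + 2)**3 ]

Direct substitution gives 0/0.
Apply L'Hôpital: lim (2*cos(2*x + 4) - 2)/(3*(x + 2)^2), still 0/0.
Apply L'Hôpital: lim (-4*sin(2*x + 4))/(6*x + 12), still 0/0.
After 3 applications of L'Hôpital's rule the quotient is (-8*cos(2*x + 4))/(6); substituting x = -2 gives -4/3.

-4/3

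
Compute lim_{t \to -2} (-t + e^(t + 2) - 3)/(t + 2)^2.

Direct substitution gives 0/0.
Apply L'Hôpital: lim (e^(t + 2) - 1)/(2*t + 4), still 0/0.
After 2 applications of L'Hôpital's rule the quotient is (e^(t + 2))/(2); substituting t = -2 gives 1/2.

1/2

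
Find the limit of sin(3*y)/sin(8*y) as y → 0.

3/8

Substitution gives 0/0.
Divide numerator and denominator by y: sin(3y)/y → 3 and sin(8y)/y → 8, so the limit is 1·3/8 = 3/8.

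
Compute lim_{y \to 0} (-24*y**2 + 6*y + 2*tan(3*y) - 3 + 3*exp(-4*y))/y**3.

Substitution gives 0/0; apply L'Hôpital's rule 3 times.
After differentiating numerator and denominator 3 times the quotient is (12*(9*(3*tan(3*y)^2 + 1)*e^(4*y)/cos(3*y)^2 - 16)*e^(-4*y))/(6); at y = 0 this is -14.

-14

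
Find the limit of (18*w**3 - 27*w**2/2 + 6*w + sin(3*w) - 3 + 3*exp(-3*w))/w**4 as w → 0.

81/8

Substitution gives 0/0; apply L'Hôpital's rule 4 times.
After differentiating numerator and denominator 4 times the quotient is (81*sin(3*w) + 243*e^(-3*w))/(24); at w = 0 this is 81/8.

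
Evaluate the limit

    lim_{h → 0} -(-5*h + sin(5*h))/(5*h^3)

25/6

Direct substitution gives 0/0.
Apply L'Hôpital: lim (5*cos(5*h) - 5)/(-15*h^2), still 0/0.
Apply L'Hôpital: lim (-25*sin(5*h))/(-30*h), still 0/0.
After 3 applications of L'Hôpital's rule the quotient is (-125*cos(5*h))/(-30); substituting h = 0 gives 25/6.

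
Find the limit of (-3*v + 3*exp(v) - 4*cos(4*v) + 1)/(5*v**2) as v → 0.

Substitution gives 0/0; apply L'Hôpital's rule 2 times.
After differentiating numerator and denominator 2 times the quotient is (3*e^(v) + 64*cos(4*v))/(10); at v = 0 this is 67/10.

67/10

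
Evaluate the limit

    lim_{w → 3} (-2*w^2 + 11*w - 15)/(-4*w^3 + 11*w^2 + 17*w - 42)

1/25

Direct substitution gives 0/0, so factor. Both numerator and denominator have (w - 3) as a factor.
After cancelling, the expression reduces to (5 - 2*w)/(-4*w^2 - w + 14).
Substituting w = 3 gives 1/25.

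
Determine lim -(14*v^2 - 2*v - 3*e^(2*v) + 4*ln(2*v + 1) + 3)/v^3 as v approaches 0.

Substitution gives 0/0; apply L'Hôpital's rule 3 times.
After differentiating numerator and denominator 3 times the quotient is (-24*e^(2*v) + 64/(2*v + 1)^3)/(-6); at v = 0 this is -20/3.

-20/3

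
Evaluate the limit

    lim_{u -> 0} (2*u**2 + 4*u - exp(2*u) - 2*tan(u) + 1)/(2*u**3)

Substitution gives 0/0 (the numerator vanishes to order 3).
Expand each term to order u^3: the coefficient of u^3 in −e^(2u) is -4/3 and in -2·tan(u) is -2/3.
Lower-order terms cancel with the polynomial part, so the numerator is (-2)·u^3 + o(u^3), and the limit is (-2)/(2) = -1.

-1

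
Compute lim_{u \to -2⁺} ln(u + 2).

As u → -2⁺, u + 2 → 0⁺ and ln(u + 2) → −∞.
Multiplying by 1 gives -∞.

-∞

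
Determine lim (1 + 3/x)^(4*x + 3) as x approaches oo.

Let L be the limit and take ln: ln L = lim (4x + 3)·ln(1 + 3/x) = lim (4x + 3)·(3/x + O(1/x²)) = 12.
Hence L = e^(12).

e^(12)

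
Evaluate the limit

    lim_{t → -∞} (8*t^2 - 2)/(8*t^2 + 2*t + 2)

1

Numerator and denominator both have degree 2.
Dividing every term by t^2, all lower-order terms vanish and the limit is the ratio of leading coefficients, 8/(8) = 1.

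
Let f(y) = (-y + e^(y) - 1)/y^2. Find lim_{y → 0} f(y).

1/2

Direct substitution gives 0/0.
Apply L'Hôpital: lim (e^(y) - 1)/(2*y), still 0/0.
After 2 applications of L'Hôpital's rule the quotient is (e^(y))/(2); substituting y = 0 gives 1/2.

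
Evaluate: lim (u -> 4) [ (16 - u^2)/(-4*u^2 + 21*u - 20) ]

Direct substitution gives 0/0, so factor. Both numerator and denominator have (u - 4) as a factor.
After cancelling, the expression reduces to (-u - 4)/(5 - 4*u).
Substituting u = 4 gives 8/11.

8/11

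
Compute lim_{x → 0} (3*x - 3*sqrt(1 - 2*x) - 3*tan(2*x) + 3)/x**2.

Substitution gives 0/0 (the numerator vanishes to order 2).
Expand each term to order x^2: the coefficient of x^2 in -3·√(1 - 2x) is 3/2 and in -3·tan(2x) is 0.
Lower-order terms cancel with the polynomial part, so the numerator is (3/2)·x^2 + o(x^2), and the limit is (3/2)/(1) = 3/2.

3/2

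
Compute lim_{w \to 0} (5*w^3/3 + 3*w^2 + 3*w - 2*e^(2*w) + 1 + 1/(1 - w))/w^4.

Substitution gives 0/0 (the numerator vanishes to order 4).
Expand each term to order w^4: the coefficient of w^4 in -2·e^(2w) is -4/3 and in 1/(1 - w) is 1.
Lower-order terms cancel with the polynomial part, so the numerator is (-1/3)·w^4 + o(w^4), and the limit is (-1/3)/(1) = -1/3.

-1/3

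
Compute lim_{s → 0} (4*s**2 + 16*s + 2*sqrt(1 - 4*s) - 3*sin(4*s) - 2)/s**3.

24

Substitution gives 0/0; apply L'Hôpital's rule 3 times.
After differentiating numerator and denominator 3 times the quotient is (192*cos(4*s) - 48/(1 - 4*s)^(5/2))/(6); at s = 0 this is 24.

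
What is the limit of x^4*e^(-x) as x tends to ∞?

0

Write as x^4/e^{1x}, an ∞/∞ form.
Exponential growth dominates any polynomial, so repeated L'Hôpital (or the standard result) gives 0.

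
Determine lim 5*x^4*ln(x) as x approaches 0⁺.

0

This is a 0·(−∞) form. Rewrite as 5·ln(x) / x^(−4) and apply L'Hôpital:
the derivative quotient is 5·(1/x) / (−4·x^(−5)) = (-5/4)·x^4 → 0.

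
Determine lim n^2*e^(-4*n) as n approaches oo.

Write as n^2/e^{4n}, an ∞/∞ form.
Exponential growth dominates any polynomial, so repeated L'Hôpital (or the standard result) gives 0.

0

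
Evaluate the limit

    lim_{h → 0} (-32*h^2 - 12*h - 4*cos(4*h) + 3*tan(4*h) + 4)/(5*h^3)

Substitution gives 0/0; apply L'Hôpital's rule 3 times.
After differentiating numerator and denominator 3 times the quotient is (-256*sin(4*h) + 1152*tan(4*h)^4 + 1536*tan(4*h)^2 + 384)/(30); at h = 0 this is 64/5.

64/5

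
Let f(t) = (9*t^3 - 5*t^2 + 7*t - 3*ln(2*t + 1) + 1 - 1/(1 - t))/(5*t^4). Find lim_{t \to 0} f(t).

11/5

Substitution gives 0/0 (the numerator vanishes to order 4).
Expand each term to order t^4: the coefficient of t^4 in −1/(1 - t) is -1 and in -3·ln(1 + 2t) is 12.
Lower-order terms cancel with the polynomial part, so the numerator is (11)·t^4 + o(t^4), and the limit is (11)/(5) = 11/5.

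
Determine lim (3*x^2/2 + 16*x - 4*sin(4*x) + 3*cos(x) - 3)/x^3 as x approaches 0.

128/3

Substitution gives 0/0 (the numerator vanishes to order 3).
Expand each term to order x^3: the coefficient of x^3 in -4·sin(4x) is 128/3 and in 3·cos(x) is 0.
Lower-order terms cancel with the polynomial part, so the numerator is (128/3)·x^3 + o(x^3), and the limit is (128/3)/(1) = 128/3.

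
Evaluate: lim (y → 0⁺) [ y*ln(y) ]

This is a 0·(−∞) form. Rewrite as 1·ln(y) / y^(−1) and apply L'Hôpital:
the derivative quotient is 1·(1/y) / (−1·y^(−2)) = (-1/1)·y^1 → 0.

0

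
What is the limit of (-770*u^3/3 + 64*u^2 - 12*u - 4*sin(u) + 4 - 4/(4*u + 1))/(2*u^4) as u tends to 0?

-512

Substitution gives 0/0; apply L'Hôpital's rule 4 times.
After differentiating numerator and denominator 4 times the quotient is (-4*sin(u) - 24576/(4*u + 1)^5)/(48); at u = 0 this is -512.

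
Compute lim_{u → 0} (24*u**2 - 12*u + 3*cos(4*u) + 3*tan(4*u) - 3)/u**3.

Substitution gives 0/0; apply L'Hôpital's rule 3 times.
After differentiating numerator and denominator 3 times the quotient is (192*sin(4*u) + 1152*tan(4*u)^4 + 1536*tan(4*u)^2 + 384)/(6); at u = 0 this is 64.

64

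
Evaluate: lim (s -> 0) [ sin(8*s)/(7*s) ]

8/7

Substitution gives 0/0.
Write it as (8/7)·sin(8s)/(8s); since sin(u)/u → 1, the limit is 8/7.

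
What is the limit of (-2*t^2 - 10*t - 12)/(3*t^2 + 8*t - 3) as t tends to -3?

Direct substitution gives 0/0, so factor. Both numerator and denominator have (t + 3) as a factor.
After cancelling, the expression reduces to (-2*t - 4)/(3*t - 1).
Substituting t = -3 gives -1/5.

-1/5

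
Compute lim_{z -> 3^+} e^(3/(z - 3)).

As z → 3⁺, 3/(z - 3) → +∞, so e^(3/(z - 3)) → ∞.

∞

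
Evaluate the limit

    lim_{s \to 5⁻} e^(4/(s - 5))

As s → 5⁻, 4/(s - 5) → −∞, so e^(4/(s - 5)) → 0.

0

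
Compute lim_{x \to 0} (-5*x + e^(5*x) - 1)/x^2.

25/2

Direct substitution gives 0/0.
Apply L'Hôpital: lim (5*e^(5*x) - 5)/(2*x), still 0/0.
After 2 applications of L'Hôpital's rule the quotient is (25*e^(5*x))/(2); substituting x = 0 gives 25/2.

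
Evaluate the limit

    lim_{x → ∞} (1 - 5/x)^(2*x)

Let L be the limit and take ln: ln L = lim (2x)·ln(1 - 5/x) = lim (2x)·(-5/x + O(1/x²)) = -10.
Hence L = e^(-10).

e^(-10)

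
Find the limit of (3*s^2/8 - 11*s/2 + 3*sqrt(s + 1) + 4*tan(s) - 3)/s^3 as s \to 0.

Substitution gives 0/0 (the numerator vanishes to order 3).
Expand each term to order s^3: the coefficient of s^3 in 4·tan(s) is 4/3 and in 3·√(1 + s) is 3/16.
Lower-order terms cancel with the polynomial part, so the numerator is (73/48)·s^3 + o(s^3), and the limit is (73/48)/(1) = 73/48.

73/48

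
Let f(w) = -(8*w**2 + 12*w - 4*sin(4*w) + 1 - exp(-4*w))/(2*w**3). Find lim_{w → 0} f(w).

-80/3

Substitution gives 0/0 (the numerator vanishes to order 3).
Expand each term to order w^3: the coefficient of w^3 in −e^(-4w) is 32/3 and in -4·sin(4w) is 128/3.
Lower-order terms cancel with the polynomial part, so the numerator is (160/3)·w^3 + o(w^3), and the limit is (160/3)/(-2) = -80/3.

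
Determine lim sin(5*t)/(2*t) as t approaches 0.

5/2

Substitution gives 0/0.
Write it as (5/2)·sin(5t)/(5t); since sin(u)/u → 1, the limit is 5/2.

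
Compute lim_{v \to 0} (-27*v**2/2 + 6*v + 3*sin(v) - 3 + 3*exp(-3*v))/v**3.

-14

Substitution gives 0/0 (the numerator vanishes to order 3).
Expand each term to order v^3: the coefficient of v^3 in 3·e^(-3v) is -27/2 and in 3·sin(v) is -1/2.
Lower-order terms cancel with the polynomial part, so the numerator is (-14)·v^3 + o(v^3), and the limit is (-14)/(1) = -14.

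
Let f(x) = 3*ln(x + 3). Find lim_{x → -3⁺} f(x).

-∞

As x → -3⁺, x + 3 → 0⁺ and ln(x + 3) → −∞.
Multiplying by 3 gives -∞.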